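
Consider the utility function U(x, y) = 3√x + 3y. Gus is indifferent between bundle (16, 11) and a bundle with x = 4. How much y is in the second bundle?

y = 13

U(16, 11) = 45.
Set U(4, y) = 45 and solve.
With x = 4: √4 = 2, so 3y = 45 − 3·2 = 39 and y = 13.
Check: U(4, 13) = 45.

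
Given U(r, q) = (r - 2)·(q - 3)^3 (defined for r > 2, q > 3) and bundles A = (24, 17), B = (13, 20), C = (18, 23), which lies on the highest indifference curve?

Evaluate utility at each bundle:
U(A) = 60368.
U(B) = 54043.
U(C) = 128000.
Highest utility is C, so C ≻ A ≻ B.

Bundle C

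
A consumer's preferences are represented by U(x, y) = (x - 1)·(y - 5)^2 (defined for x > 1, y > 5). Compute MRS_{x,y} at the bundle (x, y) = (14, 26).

MU_x = (y−5)^2, MU_y = 2·(x−1)·(y−5).
MRS = (1/2)·(y−5)/(x−1).
At (14, 26): MRS = 21/26.
That is, one extra unit of x is worth 21/26 units of y at the margin.

MRS = 21/26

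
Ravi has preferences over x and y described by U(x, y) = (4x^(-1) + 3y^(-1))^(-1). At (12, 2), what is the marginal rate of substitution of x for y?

MRS = 1/27

For CES with ρ = -1, MRS = (4/3)·(y/x)^2.
At (12, 2): MRS = 1/27.
That is, one extra unit of x is worth 1/27 units of y at the margin.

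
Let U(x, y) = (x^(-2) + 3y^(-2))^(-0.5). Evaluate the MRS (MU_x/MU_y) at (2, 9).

MRS = 30.375

For CES with ρ = -2, MRS = (1/3)·(y/x)^3.
At (2, 9): MRS = 30.375.
That is, one extra unit of x is worth 30.375 units of y at the margin.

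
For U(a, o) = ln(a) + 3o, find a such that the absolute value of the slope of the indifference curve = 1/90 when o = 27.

MU_a = 1/a, MU_o = 3.
MRS = 1/a ÷ 3.
MRS depends only on a: (1/3)/a = 1/90 ⇒ a = (1/3)/(1/90) = 30.

a = 30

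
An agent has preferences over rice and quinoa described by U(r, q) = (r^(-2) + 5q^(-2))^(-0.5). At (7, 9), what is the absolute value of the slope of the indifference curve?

For CES with ρ = -2, MRS = (1/5)·(q/r)^3.
At (7, 9): MRS = 729/1715.
That is, one extra unit of r is worth 729/1715 units of q at the margin.

MRS = 729/1715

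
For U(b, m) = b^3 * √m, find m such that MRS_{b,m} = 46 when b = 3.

MU_b = 3·b^2·√m and MU_m = 0.5·b^3·m^(-0.5).
MRS = MU_b/MU_m = (6)·m/b.
Substitute b = 3: MRS = m/0.5. Setting m/0.5 = 46 gives m = 46·0.5 = 23.

m = 23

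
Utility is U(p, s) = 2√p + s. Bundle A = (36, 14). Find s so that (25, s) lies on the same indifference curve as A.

U(36, 14) = 26.
Set U(25, s) = 26 and solve.
With p = 25: √25 = 5, so s = 26 − 2·5 = 16.
Check: U(25, 16) = 26.

s = 16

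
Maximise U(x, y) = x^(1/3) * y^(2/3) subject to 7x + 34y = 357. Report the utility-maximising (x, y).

x* = 17, y* = 7

MU_x = 1/3·x^(-2/3)·y^(2/3) and MU_y = 2/3·x^(1/3)·y^(-1/3).
MRS = MU_x/MU_y = (0.5)·y/x.
Tangency: set MRS = p_x/p_y = 7/34.
So (0.5)·y/x = 7/34, i.e. y = (7/17)·x.
Substitute into the budget 7·x + 34·y = 357: 21·x = 357, so x* = 17.
Then y* = (7/17)·17 = 7.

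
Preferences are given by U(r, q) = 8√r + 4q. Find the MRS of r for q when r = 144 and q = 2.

MU_r = 8/(2√r), MU_q = 4.
MRS = 8/(2√r) ÷ 4.
At (144, 2): MRS = 1/12.
That is, one extra unit of r is worth 1/12 units of q at the margin.

MRS = 1/12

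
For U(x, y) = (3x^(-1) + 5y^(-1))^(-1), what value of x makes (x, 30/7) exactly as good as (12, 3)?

x = 4

U depends on (x, y) only through S = 3x^(-1) + 5y^(-1), so equal utility means equal S. At (12, 3): S = 23/12.
With y = 30/7: 5·(30/7)^(-1) = 7/6, so 3x^(-1) = 23/12 − 7/6 = 0.75, i.e. x^(-1) = 0.25.
Hence x = 1/0.25 = 4.
Check: U(4, 30/7) = 0.5217.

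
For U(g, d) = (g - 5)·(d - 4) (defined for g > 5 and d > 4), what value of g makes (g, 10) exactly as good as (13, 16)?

U(13, 16) = 96.
Set U(g, 10) = 96 and solve.
With d = 10: (10 − 4) = 6, so (g − 5) = 96/6 = 16.
So g = 5 + 16 = 21.
Check: U(21, 10) = 96.

g = 21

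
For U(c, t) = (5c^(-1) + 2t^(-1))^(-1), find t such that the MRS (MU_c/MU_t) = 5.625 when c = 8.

For CES with ρ = -1, MRS = (5/2)·(t/c)^2.
Setting (5/2)·(t/8)^2 = 5.625 gives (t/8)^2 = 2.25, so t/8 = 1.5 and t = 12.

t = 12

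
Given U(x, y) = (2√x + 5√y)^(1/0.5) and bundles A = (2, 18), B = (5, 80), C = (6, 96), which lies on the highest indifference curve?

Bundle C

Evaluate utility at each bundle:
U(A) = 578.000.
U(B) = 2420.000.
U(C) = 2904.000.
Highest utility is C, so C ≻ B ≻ A.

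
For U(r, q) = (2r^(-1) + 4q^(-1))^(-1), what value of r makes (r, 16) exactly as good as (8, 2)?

U depends on (r, q) only through S = 2r^(-1) + 4q^(-1), so equal utility means equal S. At (8, 2): S = 2.25.
With q = 16: 4·16^(-1) = 0.25, so 2r^(-1) = 2.25 − 0.25 = 2, i.e. r^(-1) = 1.
Hence r = 1/1 = 1.
Check: U(1, 16) = 0.4444.

r = 1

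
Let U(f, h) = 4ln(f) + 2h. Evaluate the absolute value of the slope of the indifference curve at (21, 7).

MU_f = 4/f, MU_h = 2.
MRS = 4/f ÷ 2.
At (21, 7): MRS = 2/21.
That is, one extra unit of f is worth 2/21 units of h at the margin.

MRS = 2/21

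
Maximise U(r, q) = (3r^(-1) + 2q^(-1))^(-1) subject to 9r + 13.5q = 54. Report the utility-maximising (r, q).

r* = 3, q* = 2

For CES with ρ = -1, MRS = (3/2)·(q/r)^2.
Tangency: set MRS = p_r/p_q = 9/13.5 = 2/3.
So (q/r)^2 = 4/9; taking the square root, q/r = 2/3, i.e. q = (2/3)·r.
Substitute into the budget 9·r + 13.5·q = 54: 18·r = 54, so r* = 3 and q* = (2/3)·3 = 2.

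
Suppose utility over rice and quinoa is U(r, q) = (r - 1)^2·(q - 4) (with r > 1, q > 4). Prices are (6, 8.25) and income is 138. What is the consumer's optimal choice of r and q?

MU_r = 2·(r−1)·(q−4), MU_q = (r−1)^2.
MRS = (2/1)·(q−4)/(r−1).
Tangency: set MRS = p_r/p_q = 6/8.25 = 8/11.
So (2/1)·(q − 4)/(r − 1) = 8/11, i.e. (q − 4) = (4/11)·(r − 1).
Rewrite the budget in excess-of-subsistence terms: 6·(r − 1) + 8.25·(q − 4) = 138 − 6·1 − 8.25·4 = 99.
Substituting, 9·(r − 1) = 99, so r − 1 = 11 and r* = 12.
Then q − 4 = (4/11)·11 = 4, so q* = 8.

r* = 12, q* = 8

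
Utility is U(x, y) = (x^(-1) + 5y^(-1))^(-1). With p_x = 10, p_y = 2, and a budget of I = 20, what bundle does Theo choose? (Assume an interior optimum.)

x* = 1, y* = 5

For CES with ρ = -1, MRS = (1/5)·(y/x)^2.
Tangency: set MRS = p_x/p_y = 10/2 = 5.
So (y/x)^2 = 25; taking the square root, y/x = 5, i.e. y = 5·x.
Substitute into the budget 10·x + 2·y = 20: 20·x = 20, so x* = 1 and y* = 5·1 = 5.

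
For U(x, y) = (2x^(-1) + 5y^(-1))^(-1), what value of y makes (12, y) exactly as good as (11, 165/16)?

U depends on (x, y) only through S = 2x^(-1) + 5y^(-1), so equal utility means equal S. At (11, 165/16): S = 2/3.
With x = 12: 2·12^(-1) = 1/6, so 5y^(-1) = 2/3 − 1/6 = 0.5, i.e. y^(-1) = 0.1.
Hence y = 1/0.1 = 10.
Check: U(12, 10) = 1.5.

y = 10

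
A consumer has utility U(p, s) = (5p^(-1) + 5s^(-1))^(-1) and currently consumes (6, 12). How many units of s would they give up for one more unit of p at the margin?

MRS = 4

For CES with ρ = -1, MRS = (s/p)^2.
At (6, 12): MRS = 4.
The indifference curve has slope −4 at this bundle.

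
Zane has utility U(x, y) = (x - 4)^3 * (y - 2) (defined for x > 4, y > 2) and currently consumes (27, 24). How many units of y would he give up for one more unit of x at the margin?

MRS = 66/23

MU_x = 3·(x−4)^2·(y−2), MU_y = (x−4)^3.
MRS = (3/1)·(y−2)/(x−4).
At (27, 24): MRS = 66/23.
The indifference curve has slope −66/23 at this bundle.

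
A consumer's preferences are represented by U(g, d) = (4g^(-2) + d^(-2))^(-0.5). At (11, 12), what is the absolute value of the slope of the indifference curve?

MRS = 6912/1331

For CES with ρ = -2, MRS = (4/1)·(d/g)^3.
At (11, 12): MRS = 6912/1331.
That is, one extra unit of g is worth 6912/1331 units of d at the margin.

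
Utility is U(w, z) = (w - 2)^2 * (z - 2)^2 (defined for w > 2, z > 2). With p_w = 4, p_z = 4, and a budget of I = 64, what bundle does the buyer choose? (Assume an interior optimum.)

MU_w = 2·(w−2)·(z−2)^2, MU_z = 2·(w−2)^2·(z−2).
MRS = (z−2)/(w−2).
Tangency: set MRS = p_w/p_z = 4/4 = 1.
So (z − 2)/(w − 2) = 1, i.e. (z − 2) = (w − 2).
Rewrite the budget in excess-of-subsistence terms: 4·(w − 2) + 4·(z − 2) = 64 − 4·2 − 4·2 = 48.
Substituting, 8·(w − 2) = 48, so w − 2 = 6 and w* = 8.
Then z − 2 = 6, so z* = 8.

w* = 8, z* = 8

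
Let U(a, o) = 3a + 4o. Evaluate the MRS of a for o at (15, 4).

MRS = 0.75

MU_a = 3, MU_o = 4, so MRS = 3/4 = 0.75 at every bundle.
At (15, 4): MRS = 0.75.
So at (15, 4) the consumer would give up 0.75 units of o for one more unit of a.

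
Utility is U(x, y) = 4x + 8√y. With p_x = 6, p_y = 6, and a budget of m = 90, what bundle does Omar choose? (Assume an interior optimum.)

MU_x = 4, MU_y = 8/(2√y).
MRS = 4 ÷ (8/(2√y)).
Tangency: set MRS = p_x/p_y = 6/6 = 1.
MRS depends only on y: √y = 1 ⇒ √y = 1 ⇒ y* = 1.
From the budget, 6·x = 90 − 6·1 = 84, so x* = 14.

x* = 14, y* = 1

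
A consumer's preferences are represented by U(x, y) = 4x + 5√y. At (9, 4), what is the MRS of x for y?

MU_x = 4, MU_y = 5/(2√y).
MRS = 4 ÷ (5/(2√y)).
At (9, 4): MRS = 3.2.
The indifference curve has slope −3.2 at this bundle.

MRS = 3.2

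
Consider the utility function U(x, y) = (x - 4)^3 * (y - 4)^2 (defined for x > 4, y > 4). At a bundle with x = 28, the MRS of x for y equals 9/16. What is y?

MU_x = 3·(x−4)^2·(y−4)^2, MU_y = 2·(x−4)^3·(y−4).
MRS = (3/2)·(y−4)/(x−4).
Substitute x = 28: MRS = (y − 4)/16. Setting this equal to 9/16 gives y − 4 = (9/16)·16 = 9, so y = 13.

y = 13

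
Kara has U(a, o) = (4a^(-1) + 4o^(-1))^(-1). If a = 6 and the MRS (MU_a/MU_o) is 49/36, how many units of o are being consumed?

For CES with ρ = -1, MRS = (o/a)^2.
Setting (o/6)^2 = 49/36 gives o/6 = 7/6 and o = 7.

o = 7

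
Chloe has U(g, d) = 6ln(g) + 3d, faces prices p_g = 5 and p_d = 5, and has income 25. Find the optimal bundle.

g* = 2, d* = 3

MU_g = 6/g, MU_d = 3.
MRS = 6/g ÷ 3.
Tangency: set MRS = p_g/p_d = 5/5 = 1.
MRS depends only on g: 2/g = 1 ⇒ g* = 2/1 = 2.
From the budget, 5·d = 25 − 5·2 = 15, so d* = 3.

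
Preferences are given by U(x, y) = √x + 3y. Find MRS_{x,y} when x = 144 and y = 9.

MRS = 1/72

MU_x = 1/(2√x), MU_y = 3.
MRS = 1/(2√x) ÷ 3.
At (144, 9): MRS = 1/72.
That is, one extra unit of x is worth 1/72 units of y at the margin.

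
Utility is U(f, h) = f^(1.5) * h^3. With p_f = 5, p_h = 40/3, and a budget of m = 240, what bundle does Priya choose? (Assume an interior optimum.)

f* = 16, h* = 12

MU_f = 1.5·√f·h^3 and MU_h = 3·f^(1.5)·h^2.
MRS = MU_f/MU_h = (0.5)·h/f.
Tangency: set MRS = p_f/p_h = 5/(40/3) = 0.375.
So (0.5)·h/f = 0.375, i.e. h = 0.75·f.
Substitute into the budget 5·f + (40/3)·h = 240: 15·f = 240, so f* = 16.
Then h* = 0.75·16 = 12.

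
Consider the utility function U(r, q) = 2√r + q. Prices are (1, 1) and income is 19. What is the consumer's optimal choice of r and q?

MU_r = 2/(2√r), MU_q = 1.
MRS = 2/(2√r) ÷ 1.
Tangency: set MRS = p_r/p_q = 1/1 = 1.
MRS depends only on r: 1/√r = 1 ⇒ √r = 1/1 = 1 ⇒ r* = 1.
From the budget, 1·q = 19 − 1·1 = 18, so q* = 18.

r* = 1, q* = 18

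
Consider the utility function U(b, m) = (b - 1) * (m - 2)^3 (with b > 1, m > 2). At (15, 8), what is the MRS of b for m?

MU_b = (m−2)^3, MU_m = 3·(b−1)·(m−2)^2.
MRS = (1/3)·(m−2)/(b−1).
At (15, 8): MRS = 1/7.
That is, one extra unit of b is worth 1/7 units of m at the margin.

MRS = 1/7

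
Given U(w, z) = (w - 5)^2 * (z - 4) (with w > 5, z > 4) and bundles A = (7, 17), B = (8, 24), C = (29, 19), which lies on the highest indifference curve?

Bundle C

Evaluate utility at each bundle:
U(A) = 52.
U(B) = 180.
U(C) = 8640.
Highest utility is C, so C ≻ B ≻ A.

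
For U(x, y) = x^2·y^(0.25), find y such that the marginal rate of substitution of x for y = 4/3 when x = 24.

y = 4

MU_x = 2·x·y^(0.25) and MU_y = 0.25·x^2·y^(-0.75).
MRS = MU_x/MU_y = (8)·y/x.
Substitute x = 24: MRS = y/3. Setting y/3 = 4/3 gives y = (4/3)·3 = 4.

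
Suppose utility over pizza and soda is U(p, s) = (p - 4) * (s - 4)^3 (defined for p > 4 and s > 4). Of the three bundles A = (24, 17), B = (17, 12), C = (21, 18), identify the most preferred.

Evaluate utility at each bundle:
U(A) = 43940.
U(B) = 6656.
U(C) = 46648.
Highest utility is C, so C ≻ A ≻ B.

Bundle C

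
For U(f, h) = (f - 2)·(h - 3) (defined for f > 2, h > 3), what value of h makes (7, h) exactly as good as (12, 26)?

h = 49

U(12, 26) = 230.
Set U(7, h) = 230 and solve.
With f = 7: (7 − 2) = 5, so (h − 3) = 230/5 = 46.
So h = 3 + 46 = 49.
Check: U(7, 49) = 230.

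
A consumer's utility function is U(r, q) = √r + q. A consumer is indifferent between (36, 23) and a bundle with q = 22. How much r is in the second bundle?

r = 49

U(36, 23) = 29.
Set U(r, 22) = 29 and solve.
With q = 22: √r = 29 − 22 = 7, so √r = 7 and r = 49.
Check: U(49, 22) = 29.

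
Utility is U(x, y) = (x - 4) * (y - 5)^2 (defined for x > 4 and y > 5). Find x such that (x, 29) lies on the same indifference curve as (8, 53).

x = 20

U(8, 53) = 9216.
Set U(x, 29) = 9216 and solve.
With y = 29: (29 − 5)^2 = 576, so (x − 4) = 9216/576 = 16.
So x = 4 + 16 = 20.
Check: U(20, 29) = 9216.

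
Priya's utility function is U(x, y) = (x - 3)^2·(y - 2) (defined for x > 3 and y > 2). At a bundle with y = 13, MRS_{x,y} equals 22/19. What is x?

x = 22

MU_x = 2·(x−3)·(y−2), MU_y = (x−3)^2.
MRS = (2/1)·(y−2)/(x−3).
Substitute y = 13: MRS = 22/(x − 3). Setting this equal to 22/19 gives x − 3 = 22/(22/19) = 19, so x = 22.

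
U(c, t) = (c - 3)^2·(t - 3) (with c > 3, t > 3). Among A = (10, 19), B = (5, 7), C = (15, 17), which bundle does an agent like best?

Evaluate utility at each bundle:
U(A) = 784.
U(B) = 16.
U(C) = 2016.
Highest utility is C, so C ≻ A ≻ B.

Bundle C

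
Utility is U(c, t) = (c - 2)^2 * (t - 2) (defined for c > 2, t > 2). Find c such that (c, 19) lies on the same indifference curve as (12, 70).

c = 22

U(12, 70) = 6800.
Set U(c, 19) = 6800 and solve.
With t = 19: (19 − 2) = 17, so (c − 2)^2 = 6800/17 = 400.
Taking the square root (with c > 2): c − 2 = 20, so c = 22.
Check: U(22, 19) = 6800.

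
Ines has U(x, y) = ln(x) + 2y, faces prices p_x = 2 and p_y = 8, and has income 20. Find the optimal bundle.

MU_x = 1/x, MU_y = 2.
MRS = 1/x ÷ 2.
Tangency: set MRS = p_x/p_y = 2/8 = 0.25.
MRS depends only on x: 0.5/x = 0.25 ⇒ x* = 0.5/0.25 = 2.
From the budget, 8·y = 20 − 2·2 = 16, so y* = 2.

x* = 2, y* = 2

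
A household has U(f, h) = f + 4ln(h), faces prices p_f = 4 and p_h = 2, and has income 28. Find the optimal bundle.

MU_f = 1, MU_h = 4/h.
MRS = 1 ÷ (4/h).
Tangency: set MRS = p_f/p_h = 4/2 = 2.
MRS depends only on h: 0.25·h = 2 ⇒ h* = 2/0.25 = 8.
From the budget, 4·f = 28 − 2·8 = 12, so f* = 3.

f* = 3, h* = 8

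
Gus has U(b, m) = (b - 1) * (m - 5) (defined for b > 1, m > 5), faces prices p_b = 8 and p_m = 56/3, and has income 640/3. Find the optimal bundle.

MU_b = (m−5), MU_m = (b−1).
MRS = (m−5)/(b−1).
Tangency: set MRS = p_b/p_m = 8/(56/3) = 3/7.
So (m − 5)/(b − 1) = 3/7, i.e. (m − 5) = (3/7)·(b − 1).
Rewrite the budget in excess-of-subsistence terms: 8·(b − 1) + (56/3)·(m − 5) = 640/3 − 8·1 − (56/3)·5 = 112.
Substituting, 16·(b − 1) = 112, so b − 1 = 7 and b* = 8.
Then m − 5 = (3/7)·7 = 3, so m* = 8.

b* = 8, m* = 8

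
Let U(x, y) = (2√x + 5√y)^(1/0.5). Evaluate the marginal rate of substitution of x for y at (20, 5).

MRS = 0.2

For CES with ρ = 0.5, MRS = (2/5)·√(y/x).
At (20, 5): MRS = 0.2.
The indifference curve has slope −0.2 at this bundle.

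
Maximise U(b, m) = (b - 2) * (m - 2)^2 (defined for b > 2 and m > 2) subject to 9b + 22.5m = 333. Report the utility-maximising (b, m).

b* = 12, m* = 10

MU_b = (m−2)^2, MU_m = 2·(b−2)·(m−2).
MRS = (1/2)·(m−2)/(b−2).
Tangency: set MRS = p_b/p_m = 9/22.5 = 0.4.
So (1/2)·(m − 2)/(b − 2) = 0.4, i.e. (m − 2) = 0.8·(b − 2).
Rewrite the budget in excess-of-subsistence terms: 9·(b − 2) + 22.5·(m − 2) = 333 − 9·2 − 22.5·2 = 270.
Substituting, 27·(b − 2) = 270, so b − 2 = 10 and b* = 12.
Then m − 2 = 0.8·10 = 8, so m* = 10.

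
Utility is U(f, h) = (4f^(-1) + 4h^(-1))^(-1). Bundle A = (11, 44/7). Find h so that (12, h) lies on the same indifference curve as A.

h = 6

U depends on (f, h) only through S = 4f^(-1) + 4h^(-1), so equal utility means equal S. At (11, 44/7): S = 1.
With f = 12: 4·12^(-1) = 1/3, so 4h^(-1) = 1 − 1/3 = 2/3, i.e. h^(-1) = 1/6.
Hence h = 1/(1/6) = 6.
Check: U(12, 6) = 1.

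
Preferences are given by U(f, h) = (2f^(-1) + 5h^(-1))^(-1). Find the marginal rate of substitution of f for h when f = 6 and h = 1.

MRS = 1/90

For CES with ρ = -1, MRS = (2/5)·(h/f)^2.
At (6, 1): MRS = 1/90.
The indifference curve has slope −1/90 at this bundle.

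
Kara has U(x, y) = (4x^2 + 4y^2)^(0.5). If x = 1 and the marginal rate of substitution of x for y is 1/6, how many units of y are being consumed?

For CES with ρ = 2, MRS = (y/x)^(-1).
Setting (y/1)^(-1) = 1/6 gives y/1 = 6 and y = 6.

y = 6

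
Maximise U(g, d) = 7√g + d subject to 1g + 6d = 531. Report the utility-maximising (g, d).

MU_g = 7/(2√g), MU_d = 1.
MRS = 7/(2√g) ÷ 1.
Tangency: set MRS = p_g/p_d = 1/6.
MRS depends only on g: 3.5/√g = 1/6 ⇒ √g = 3.5/(1/6) = 21 ⇒ g* = 441.
From the budget, 6·d = 531 − 1·441 = 90, so d* = 15.

g* = 441, d* = 15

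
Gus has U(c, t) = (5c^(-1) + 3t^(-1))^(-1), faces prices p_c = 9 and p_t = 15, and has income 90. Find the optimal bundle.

For CES with ρ = -1, MRS = (5/3)·(t/c)^2.
Tangency: set MRS = p_c/p_t = 9/15 = 0.6.
So (t/c)^2 = 9/25; taking the square root, t/c = 0.6, i.e. t = 0.6·c.
Substitute into the budget 9·c + 15·t = 90: 18·c = 90, so c* = 5 and t* = 0.6·5 = 3.

c* = 5, t* = 3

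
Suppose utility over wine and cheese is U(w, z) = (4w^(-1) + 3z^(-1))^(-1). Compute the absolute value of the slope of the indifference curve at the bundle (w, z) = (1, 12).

For CES with ρ = -1, MRS = (4/3)·(z/w)^2.
At (1, 12): MRS = 192.
The indifference curve has slope −192 at this bundle.

MRS = 192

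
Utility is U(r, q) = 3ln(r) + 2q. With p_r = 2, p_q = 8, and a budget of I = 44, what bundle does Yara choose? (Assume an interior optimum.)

r* = 6, q* = 4

MU_r = 3/r, MU_q = 2.
MRS = 3/r ÷ 2.
Tangency: set MRS = p_r/p_q = 2/8 = 0.25.
MRS depends only on r: 1.5/r = 0.25 ⇒ r* = 1.5/0.25 = 6.
From the budget, 8·q = 44 − 2·6 = 32, so q* = 4.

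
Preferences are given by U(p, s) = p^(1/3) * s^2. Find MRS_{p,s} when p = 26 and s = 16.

MU_p = 1/3·p^(-2/3)·s^2 and MU_s = 2·p^(1/3)·s.
MRS = MU_p/MU_s = (1/6)·s/p.
At (26, 16): MRS = 4/39.
So at (26, 16) the consumer would give up 4/39 units of s for one more unit of p.

MRS = 4/39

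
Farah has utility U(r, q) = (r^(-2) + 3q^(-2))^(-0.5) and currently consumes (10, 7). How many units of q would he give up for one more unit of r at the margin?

MRS = 343/3000

For CES with ρ = -2, MRS = (1/3)·(q/r)^3.
At (10, 7): MRS = 343/3000.
That is, one extra unit of r is worth 343/3000 units of q at the margin.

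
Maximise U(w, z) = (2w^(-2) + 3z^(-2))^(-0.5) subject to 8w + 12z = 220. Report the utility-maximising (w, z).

w* = 11, z* = 11

For CES with ρ = -2, MRS = (2/3)·(z/w)^3.
Tangency: set MRS = p_w/p_z = 8/12 = 2/3.
So (z/w)^3 = 1; taking the cube root, z/w = 1, i.e. z = w.
Substitute into the budget 8·w + 12·z = 220: 20·w = 220, so w* = 11 and z* = 11.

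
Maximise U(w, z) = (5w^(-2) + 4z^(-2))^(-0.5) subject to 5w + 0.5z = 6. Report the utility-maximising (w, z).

For CES with ρ = -2, MRS = (5/4)·(z/w)^3.
Tangency: set MRS = p_w/p_z = 5/0.5 = 10.
So (z/w)^3 = 8; taking the cube root, z/w = 2, i.e. z = 2·w.
Substitute into the budget 5·w + 0.5·z = 6: 6·w = 6, so w* = 1 and z* = 2·1 = 2.

w* = 1, z* = 2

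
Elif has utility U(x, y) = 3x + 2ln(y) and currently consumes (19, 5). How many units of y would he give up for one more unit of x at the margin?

MU_x = 3, MU_y = 2/y.
MRS = 3 ÷ (2/y).
At (19, 5): MRS = 7.5.
So at (19, 5) the consumer would give up 7.5 units of y for one more unit of x.

MRS = 7.5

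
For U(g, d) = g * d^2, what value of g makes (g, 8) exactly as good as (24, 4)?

g = 6

U(24, 4) = 384.
Set U(g, 8) = 384 and solve.
With d = 8: 8^2 = 64, so g = 384/64 = 6.
Check: U(6, 8) = 384.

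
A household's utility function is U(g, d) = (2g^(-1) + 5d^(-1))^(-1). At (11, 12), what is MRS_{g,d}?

For CES with ρ = -1, MRS = (2/5)·(d/g)^2.
At (11, 12): MRS = 288/605.
So at (11, 12) the consumer would give up 288/605 units of d for one more unit of g.

MRS = 288/605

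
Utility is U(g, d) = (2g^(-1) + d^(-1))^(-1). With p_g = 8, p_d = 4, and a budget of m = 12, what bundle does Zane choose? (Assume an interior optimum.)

g* = 1, d* = 1

For CES with ρ = -1, MRS = (2/1)·(d/g)^2.
Tangency: set MRS = p_g/p_d = 8/4 = 2.
So (d/g)^2 = 1; taking the square root, d/g = 1, i.e. d = g.
Substitute into the budget 8·g + 4·d = 12: 12·g = 12, so g* = 1 and d* = 1.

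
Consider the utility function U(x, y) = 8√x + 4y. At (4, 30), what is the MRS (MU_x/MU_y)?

MRS = 0.5

MU_x = 8/(2√x), MU_y = 4.
MRS = 8/(2√x) ÷ 4.
At (4, 30): MRS = 0.5.
The indifference curve has slope −0.5 at this bundle.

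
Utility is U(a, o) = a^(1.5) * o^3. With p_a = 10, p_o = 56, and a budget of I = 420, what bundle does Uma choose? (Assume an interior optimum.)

a* = 14, o* = 5

MU_a = 1.5·√a·o^3 and MU_o = 3·a^(1.5)·o^2.
MRS = MU_a/MU_o = (0.5)·o/a.
Tangency: set MRS = p_a/p_o = 10/56 = 5/28.
So (0.5)·o/a = 5/28, i.e. o = (5/14)·a.
Substitute into the budget 10·a + 56·o = 420: 30·a = 420, so a* = 14.
Then o* = (5/14)·14 = 5.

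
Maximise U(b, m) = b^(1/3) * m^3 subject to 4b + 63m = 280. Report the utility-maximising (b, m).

MU_b = 1/3·b^(-2/3)·m^3 and MU_m = 3·b^(1/3)·m^2.
MRS = MU_b/MU_m = (1/9)·m/b.
Tangency: set MRS = p_b/p_m = 4/63.
So (1/9)·m/b = 4/63, i.e. m = (4/7)·b.
Substitute into the budget 4·b + 63·m = 280: 40·b = 280, so b* = 7.
Then m* = (4/7)·7 = 4.

b* = 7, m* = 4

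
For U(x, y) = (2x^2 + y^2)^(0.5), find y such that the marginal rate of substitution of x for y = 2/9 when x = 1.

For CES with ρ = 2, MRS = (2/1)·(y/x)^(-1).
Setting (2/1)·(y/1)^(-1) = 2/9 gives (y/1)^(-1) = 1/9, so y/1 = 9 and y = 9.

y = 9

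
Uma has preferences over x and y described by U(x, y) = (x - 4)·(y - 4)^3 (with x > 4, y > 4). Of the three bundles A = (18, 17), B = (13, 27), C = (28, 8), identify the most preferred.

Bundle B

Evaluate utility at each bundle:
U(A) = 30758.
U(B) = 109503.
U(C) = 1536.
Highest utility is B, so B ≻ A ≻ C.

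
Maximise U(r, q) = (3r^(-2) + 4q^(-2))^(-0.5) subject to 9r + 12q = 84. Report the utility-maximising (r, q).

r* = 4, q* = 4

For CES with ρ = -2, MRS = (3/4)·(q/r)^3.
Tangency: set MRS = p_r/p_q = 9/12 = 0.75.
So (q/r)^3 = 1; taking the cube root, q/r = 1, i.e. q = r.
Substitute into the budget 9·r + 12·q = 84: 21·r = 84, so r* = 4 and q* = 4.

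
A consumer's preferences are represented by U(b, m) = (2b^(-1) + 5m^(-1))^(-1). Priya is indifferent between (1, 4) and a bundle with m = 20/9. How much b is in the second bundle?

b = 2

U depends on (b, m) only through S = 2b^(-1) + 5m^(-1), so equal utility means equal S. At (1, 4): S = 3.25.
With m = 20/9: 5·(20/9)^(-1) = 2.25, so 2b^(-1) = 3.25 − 2.25 = 1, i.e. b^(-1) = 0.5.
Hence b = 1/0.5 = 2.
Check: U(2, 20/9) = 0.3077.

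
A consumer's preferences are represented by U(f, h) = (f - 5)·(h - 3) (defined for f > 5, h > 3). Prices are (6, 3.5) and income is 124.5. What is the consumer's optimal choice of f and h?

f* = 12, h* = 15

MU_f = (h−3), MU_h = (f−5).
MRS = (h−3)/(f−5).
Tangency: set MRS = p_f/p_h = 6/3.5 = 12/7.
So (h − 3)/(f − 5) = 12/7, i.e. (h − 3) = (12/7)·(f − 5).
Rewrite the budget in excess-of-subsistence terms: 6·(f − 5) + 3.5·(h − 3) = 124.5 − 6·5 − 3.5·3 = 84.
Substituting, 12·(f − 5) = 84, so f − 5 = 7 and f* = 12.
Then h − 3 = (12/7)·7 = 12, so h* = 15.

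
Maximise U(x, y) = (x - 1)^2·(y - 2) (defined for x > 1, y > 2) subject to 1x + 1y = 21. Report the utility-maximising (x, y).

MU_x = 2·(x−1)·(y−2), MU_y = (x−1)^2.
MRS = (2/1)·(y−2)/(x−1).
Tangency: set MRS = p_x/p_y = 1/1 = 1.
So (2/1)·(y − 2)/(x − 1) = 1, i.e. (y − 2) = 0.5·(x − 1).
Rewrite the budget in excess-of-subsistence terms: 1·(x − 1) + 1·(y − 2) = 21 − 1·1 − 1·2 = 18.
Substituting, 1.5·(x − 1) = 18, so x − 1 = 12 and x* = 13.
Then y − 2 = 0.5·12 = 6, so y* = 8.

x* = 13, y* = 8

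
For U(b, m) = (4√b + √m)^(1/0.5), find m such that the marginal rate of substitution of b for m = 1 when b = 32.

For CES with ρ = 0.5, MRS = (4/1)·√(m/b).
Setting (4/1)·√(m/32) = 1 gives √(m/32) = 0.25, so m/32 = 1/16 and m = 2.

m = 2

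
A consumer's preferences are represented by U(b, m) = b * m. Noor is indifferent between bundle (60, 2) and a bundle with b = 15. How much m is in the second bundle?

m = 8

U(60, 2) = 120.
Set U(15, m) = 120 and solve.
With b = 15: m = 120/15 = 8.
Check: U(15, 8) = 120.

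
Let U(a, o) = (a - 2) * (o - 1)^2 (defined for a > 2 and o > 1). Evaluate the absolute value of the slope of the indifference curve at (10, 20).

MU_a = (o−1)^2, MU_o = 2·(a−2)·(o−1).
MRS = (1/2)·(o−1)/(a−2).
At (10, 20): MRS = 19/16.
So at (10, 20) the consumer would give up 19/16 units of o for one more unit of a.

MRS = 19/16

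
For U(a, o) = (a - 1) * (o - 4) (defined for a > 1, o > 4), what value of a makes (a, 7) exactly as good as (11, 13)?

U(11, 13) = 90.
Set U(a, 7) = 90 and solve.
With o = 7: (7 − 4) = 3, so (a − 1) = 90/3 = 30.
So a = 1 + 30 = 31.
Check: U(31, 7) = 90.

a = 31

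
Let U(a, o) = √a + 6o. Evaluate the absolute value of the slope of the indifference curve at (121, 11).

MU_a = 1/(2√a), MU_o = 6.
MRS = 1/(2√a) ÷ 6.
At (121, 11): MRS = 1/132.
That is, one extra unit of a is worth 1/132 units of o at the margin.

MRS = 1/132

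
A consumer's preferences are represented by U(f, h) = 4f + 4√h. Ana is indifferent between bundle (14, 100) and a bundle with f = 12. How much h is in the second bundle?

U(14, 100) = 96.
Set U(12, h) = 96 and solve.
With f = 12: 4√h = 96 − 4·12 = 48, so √h = 12 and h = 144.
Check: U(12, 144) = 96.

h = 144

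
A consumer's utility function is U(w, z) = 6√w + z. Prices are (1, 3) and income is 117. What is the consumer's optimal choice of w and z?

w* = 81, z* = 12

MU_w = 6/(2√w), MU_z = 1.
MRS = 6/(2√w) ÷ 1.
Tangency: set MRS = p_w/p_z = 1/3.
MRS depends only on w: 3/√w = 1/3 ⇒ √w = 3/(1/3) = 9 ⇒ w* = 81.
From the budget, 3·z = 117 − 1·81 = 36, so z* = 12.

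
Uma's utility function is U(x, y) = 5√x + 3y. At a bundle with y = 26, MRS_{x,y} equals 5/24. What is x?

MU_x = 5/(2√x), MU_y = 3.
MRS = 5/(2√x) ÷ 3.
MRS depends only on x: (5/6)/√x = 5/24 ⇒ √x = (5/6)/(5/24) = 4 ⇒ x = 16.

x = 16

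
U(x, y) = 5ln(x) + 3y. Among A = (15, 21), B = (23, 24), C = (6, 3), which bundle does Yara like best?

Evaluate utility at each bundle:
U(A) = 76.540.
U(B) = 87.677.
U(C) = 17.959.
Highest utility is B, so B ≻ A ≻ C.

Bundle B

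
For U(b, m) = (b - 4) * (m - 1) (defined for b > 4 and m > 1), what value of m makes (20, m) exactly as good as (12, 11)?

U(12, 11) = 80.
Set U(20, m) = 80 and solve.
With b = 20: (20 − 4) = 16, so (m − 1) = 80/16 = 5.
So m = 1 + 5 = 6.
Check: U(20, 6) = 80.

m = 6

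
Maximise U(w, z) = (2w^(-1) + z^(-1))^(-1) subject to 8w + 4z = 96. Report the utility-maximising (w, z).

w* = 8, z* = 8

For CES with ρ = -1, MRS = (2/1)·(z/w)^2.
Tangency: set MRS = p_w/p_z = 8/4 = 2.
So (z/w)^2 = 1; taking the square root, z/w = 1, i.e. z = w.
Substitute into the budget 8·w + 4·z = 96: 12·w = 96, so w* = 8 and z* = 8.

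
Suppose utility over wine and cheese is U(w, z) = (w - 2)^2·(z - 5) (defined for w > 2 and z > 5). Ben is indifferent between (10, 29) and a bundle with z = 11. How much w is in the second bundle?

w = 18

U(10, 29) = 1536.
Set U(w, 11) = 1536 and solve.
With z = 11: (11 − 5) = 6, so (w − 2)^2 = 1536/6 = 256.
Taking the square root (with w > 2): w − 2 = 16, so w = 18.
Check: U(18, 11) = 1536.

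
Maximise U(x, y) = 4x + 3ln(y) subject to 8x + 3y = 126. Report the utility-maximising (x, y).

MU_x = 4, MU_y = 3/y.
MRS = 4 ÷ (3/y).
Tangency: set MRS = p_x/p_y = 8/3.
MRS depends only on y: (4/3)·y = 8/3 ⇒ y* = (8/3)/(4/3) = 2.
From the budget, 8·x = 126 − 3·2 = 120, so x* = 15.

x* = 15, y* = 2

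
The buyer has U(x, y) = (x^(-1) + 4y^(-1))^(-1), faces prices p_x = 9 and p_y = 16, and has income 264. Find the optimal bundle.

For CES with ρ = -1, MRS = (1/4)·(y/x)^2.
Tangency: set MRS = p_x/p_y = 9/16.
So (y/x)^2 = 2.25; taking the square root, y/x = 1.5, i.e. y = 1.5·x.
Substitute into the budget 9·x + 16·y = 264: 33·x = 264, so x* = 8 and y* = 1.5·8 = 12.

x* = 8, y* = 12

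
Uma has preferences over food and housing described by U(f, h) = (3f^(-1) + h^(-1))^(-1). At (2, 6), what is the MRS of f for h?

MRS = 27

For CES with ρ = -1, MRS = (3/1)·(h/f)^2.
At (2, 6): MRS = 27.
The indifference curve has slope −27 at this bundle.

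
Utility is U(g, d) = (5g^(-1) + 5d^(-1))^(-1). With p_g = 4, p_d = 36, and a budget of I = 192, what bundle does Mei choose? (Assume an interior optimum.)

g* = 12, d* = 4

For CES with ρ = -1, MRS = (d/g)^2.
Tangency: set MRS = p_g/p_d = 4/36 = 1/9.
So (d/g)^2 = 1/9; taking the square root, d/g = 1/3, i.e. d = (1/3)·g.
Substitute into the budget 4·g + 36·d = 192: 16·g = 192, so g* = 12 and d* = (1/3)·12 = 4.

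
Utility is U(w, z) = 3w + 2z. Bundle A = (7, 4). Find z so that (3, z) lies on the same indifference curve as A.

U(7, 4) = 29.
Set U(3, z) = 29 and solve.
3·3 + 2z = 29 ⇒ 2z = 20 ⇒ z = 10.
Check: U(3, 10) = 29.

z = 10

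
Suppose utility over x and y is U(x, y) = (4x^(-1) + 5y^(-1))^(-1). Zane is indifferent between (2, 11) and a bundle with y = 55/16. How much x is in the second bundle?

U depends on (x, y) only through S = 4x^(-1) + 5y^(-1), so equal utility means equal S. At (2, 11): S = 27/11.
With y = 55/16: 5·(55/16)^(-1) = 16/11, so 4x^(-1) = 27/11 − 16/11 = 1, i.e. x^(-1) = 0.25.
Hence x = 1/0.25 = 4.
Check: U(4, 55/16) = 0.4074.

x = 4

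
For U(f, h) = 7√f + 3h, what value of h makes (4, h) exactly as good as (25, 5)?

U(25, 5) = 50.
Set U(4, h) = 50 and solve.
With f = 4: √4 = 2, so 3h = 50 − 7·2 = 36 and h = 12.
Check: U(4, 12) = 50.

h = 12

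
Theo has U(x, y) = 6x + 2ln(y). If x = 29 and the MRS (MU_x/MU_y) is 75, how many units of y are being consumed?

y = 25

MU_x = 6, MU_y = 2/y.
MRS = 6 ÷ (2/y).
MRS depends only on y: 3·y = 75 ⇒ y = 75/3 = 25.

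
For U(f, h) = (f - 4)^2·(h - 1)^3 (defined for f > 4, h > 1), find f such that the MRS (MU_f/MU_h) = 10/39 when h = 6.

MU_f = 2·(f−4)·(h−1)^3, MU_h = 3·(f−4)^2·(h−1)^2.
MRS = (2/3)·(h−1)/(f−4).
Substitute h = 6: MRS = (10/3)/(f − 4). Setting this equal to 10/39 gives f − 4 = (10/3)/(10/39) = 13, so f = 17.

f = 17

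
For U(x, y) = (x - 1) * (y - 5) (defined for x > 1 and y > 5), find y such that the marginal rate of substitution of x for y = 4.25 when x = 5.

y = 22

MU_x = (y−5), MU_y = (x−1).
MRS = (y−5)/(x−1).
Substitute x = 5: MRS = (y − 5)/4. Setting this equal to 4.25 gives y − 5 = 4.25·4 = 17, so y = 22.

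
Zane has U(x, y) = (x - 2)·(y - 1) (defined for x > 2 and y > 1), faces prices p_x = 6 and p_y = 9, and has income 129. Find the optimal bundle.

MU_x = (y−1), MU_y = (x−2).
MRS = (y−1)/(x−2).
Tangency: set MRS = p_x/p_y = 6/9 = 2/3.
So (y − 1)/(x − 2) = 2/3, i.e. (y − 1) = (2/3)·(x − 2).
Rewrite the budget in excess-of-subsistence terms: 6·(x − 2) + 9·(y − 1) = 129 − 6·2 − 9·1 = 108.
Substituting, 12·(x − 2) = 108, so x − 2 = 9 and x* = 11.
Then y − 1 = (2/3)·9 = 6, so y* = 7.

x* = 11, y* = 7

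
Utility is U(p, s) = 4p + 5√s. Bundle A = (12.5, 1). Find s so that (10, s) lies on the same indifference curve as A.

U(12.5, 1) = 55.
Set U(10, s) = 55 and solve.
With p = 10: 5√s = 55 − 4·10 = 15, so √s = 3 and s = 9.
Check: U(10, 9) = 55.

s = 9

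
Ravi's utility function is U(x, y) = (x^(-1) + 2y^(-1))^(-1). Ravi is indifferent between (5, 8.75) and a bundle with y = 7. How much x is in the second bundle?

x = 7

U depends on (x, y) only through S = x^(-1) + 2y^(-1), so equal utility means equal S. At (5, 8.75): S = 3/7.
With y = 7: 2·7^(-1) = 2/7, so x^(-1) = 3/7 − 2/7 = 1/7.
Hence x = 1/(1/7) = 7.
Check: U(7, 7) = 2.3333.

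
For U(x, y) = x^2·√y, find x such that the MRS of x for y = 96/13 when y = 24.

x = 13

MU_x = 2·x·√y and MU_y = 0.5·x^2·y^(-0.5).
MRS = MU_x/MU_y = (4)·y/x.
Substitute y = 24: MRS = 96/x. Setting 96/x = 96/13 gives x = 96/(96/13) = 13.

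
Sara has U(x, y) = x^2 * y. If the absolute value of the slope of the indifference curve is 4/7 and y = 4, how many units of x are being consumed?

x = 14

MU_x = 2·x·y and MU_y = x^2.
MRS = MU_x/MU_y = (2/1)·y/x.
Substitute y = 4: MRS = 8/x. Setting 8/x = 4/7 gives x = 8/(4/7) = 14.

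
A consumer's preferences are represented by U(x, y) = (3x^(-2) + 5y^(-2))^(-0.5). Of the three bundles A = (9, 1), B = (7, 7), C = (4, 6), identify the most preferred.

Bundle B

Evaluate utility at each bundle:
U(A) = 0.446.
U(B) = 2.475.
U(C) = 1.750.
Highest utility is B, so B ≻ C ≻ A.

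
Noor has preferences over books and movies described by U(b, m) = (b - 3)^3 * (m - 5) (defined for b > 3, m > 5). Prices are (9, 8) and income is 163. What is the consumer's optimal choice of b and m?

MU_b = 3·(b−3)^2·(m−5), MU_m = (b−3)^3.
MRS = (3/1)·(m−5)/(b−3).
Tangency: set MRS = p_b/p_m = 9/8 = 1.125.
So (3/1)·(m − 5)/(b − 3) = 1.125, i.e. (m − 5) = 0.375·(b − 3).
Rewrite the budget in excess-of-subsistence terms: 9·(b − 3) + 8·(m − 5) = 163 − 9·3 − 8·5 = 96.
Substituting, 12·(b − 3) = 96, so b − 3 = 8 and b* = 11.
Then m − 5 = 0.375·8 = 3, so m* = 8.

b* = 11, m* = 8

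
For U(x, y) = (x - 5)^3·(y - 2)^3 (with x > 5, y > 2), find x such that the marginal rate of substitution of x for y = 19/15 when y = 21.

MU_x = 3·(x−5)^2·(y−2)^3, MU_y = 3·(x−5)^3·(y−2)^2.
MRS = (y−2)/(x−5).
Substitute y = 21: MRS = 19/(x − 5). Setting this equal to 19/15 gives x − 5 = 19/(19/15) = 15, so x = 20.

x = 20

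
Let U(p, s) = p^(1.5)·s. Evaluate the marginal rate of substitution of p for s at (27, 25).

MRS = 25/18

MU_p = 1.5·√p·s and MU_s = p^(1.5).
MRS = MU_p/MU_s = (1.5)·s/p.
At (27, 25): MRS = 25/18.
The indifference curve has slope −25/18 at this bundle.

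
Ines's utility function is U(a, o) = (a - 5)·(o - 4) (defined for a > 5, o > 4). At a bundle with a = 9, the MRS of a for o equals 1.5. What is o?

MU_a = (o−4), MU_o = (a−5).
MRS = (o−4)/(a−5).
Substitute a = 9: MRS = (o − 4)/4. Setting this equal to 1.5 gives o − 4 = 1.5·4 = 6, so o = 10.

o = 10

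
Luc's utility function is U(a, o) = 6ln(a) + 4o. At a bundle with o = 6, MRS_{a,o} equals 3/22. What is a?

a = 11

MU_a = 6/a, MU_o = 4.
MRS = 6/a ÷ 4.
MRS depends only on a: 1.5/a = 3/22 ⇒ a = 1.5/(3/22) = 11.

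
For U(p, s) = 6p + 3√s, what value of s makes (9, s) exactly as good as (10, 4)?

U(10, 4) = 66.
Set U(9, s) = 66 and solve.
With p = 9: 3√s = 66 − 6·9 = 12, so √s = 4 and s = 16.
Check: U(9, 16) = 66.

s = 16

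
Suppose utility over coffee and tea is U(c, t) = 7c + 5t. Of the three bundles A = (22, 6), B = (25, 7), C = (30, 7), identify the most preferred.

Bundle C

Evaluate utility at each bundle:
U(A) = 184.
U(B) = 210.
U(C) = 245.
Highest utility is C, so C ≻ B ≻ A.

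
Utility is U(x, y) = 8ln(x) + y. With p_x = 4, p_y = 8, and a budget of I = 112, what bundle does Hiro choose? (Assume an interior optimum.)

x* = 16, y* = 6

MU_x = 8/x, MU_y = 1.
MRS = 8/x ÷ 1.
Tangency: set MRS = p_x/p_y = 4/8 = 0.5.
MRS depends only on x: 8/x = 0.5 ⇒ x* = 8/0.5 = 16.
From the budget, 8·y = 112 − 4·16 = 48, so y* = 6.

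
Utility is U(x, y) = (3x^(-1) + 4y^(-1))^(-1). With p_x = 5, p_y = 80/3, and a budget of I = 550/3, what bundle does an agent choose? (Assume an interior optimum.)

x* = 10, y* = 5

For CES with ρ = -1, MRS = (3/4)·(y/x)^2.
Tangency: set MRS = p_x/p_y = 5/(80/3) = 3/16.
So (y/x)^2 = 0.25; taking the square root, y/x = 0.5, i.e. y = 0.5·x.
Substitute into the budget 5·x + (80/3)·y = 550/3: (55/3)·x = 550/3, so x* = 10 and y* = 0.5·10 = 5.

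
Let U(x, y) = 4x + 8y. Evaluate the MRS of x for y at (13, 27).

MU_x = 4, MU_y = 8, so MRS = 4/8 = 0.5 at every bundle.
At (13, 27): MRS = 0.5.
That is, one extra unit of x is worth 0.5 units of y at the margin.

MRS = 0.5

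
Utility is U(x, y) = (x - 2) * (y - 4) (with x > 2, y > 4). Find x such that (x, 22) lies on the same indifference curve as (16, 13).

x = 9

U(16, 13) = 126.
Set U(x, 22) = 126 and solve.
With y = 22: (22 − 4) = 18, so (x − 2) = 126/18 = 7.
So x = 2 + 7 = 9.
Check: U(9, 22) = 126.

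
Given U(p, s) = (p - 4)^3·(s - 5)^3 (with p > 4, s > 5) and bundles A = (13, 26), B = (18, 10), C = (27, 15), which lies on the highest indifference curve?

Bundle C

Evaluate utility at each bundle:
U(A) = 6751269.
U(B) = 343000.
U(C) = 12167000.
Highest utility is C, so C ≻ A ≻ B.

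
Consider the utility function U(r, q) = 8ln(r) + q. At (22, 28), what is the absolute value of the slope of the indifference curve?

MU_r = 8/r, MU_q = 1.
MRS = 8/r ÷ 1.
At (22, 28): MRS = 4/11.
The indifference curve has slope −4/11 at this bundle.

MRS = 4/11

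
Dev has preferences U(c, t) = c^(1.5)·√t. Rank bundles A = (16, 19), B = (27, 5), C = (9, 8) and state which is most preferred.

Bundle B

Evaluate utility at each bundle:
U(A) = 278.970.
U(B) = 313.712.
U(C) = 76.368.
Highest utility is B, so B ≻ A ≻ C.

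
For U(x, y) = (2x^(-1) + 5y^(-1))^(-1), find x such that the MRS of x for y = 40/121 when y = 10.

x = 11

For CES with ρ = -1, MRS = (2/5)·(y/x)^2.
Setting (2/5)·(10/x)^2 = 40/121 gives (10/x)^2 = 100/121, so 10/x = 10/11 and x = 11.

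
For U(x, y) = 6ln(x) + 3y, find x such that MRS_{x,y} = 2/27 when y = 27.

x = 27

MU_x = 6/x, MU_y = 3.
MRS = 6/x ÷ 3.
MRS depends only on x: 2/x = 2/27 ⇒ x = 2/(2/27) = 27.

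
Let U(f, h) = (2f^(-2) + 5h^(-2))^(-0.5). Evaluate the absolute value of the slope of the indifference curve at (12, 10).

MRS = 25/108

For CES with ρ = -2, MRS = (2/5)·(h/f)^3.
At (12, 10): MRS = 25/108.
That is, one extra unit of f is worth 25/108 units of h at the margin.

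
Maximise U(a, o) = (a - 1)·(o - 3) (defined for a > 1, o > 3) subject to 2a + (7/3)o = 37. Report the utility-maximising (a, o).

MU_a = (o−3), MU_o = (a−1).
MRS = (o−3)/(a−1).
Tangency: set MRS = p_a/p_o = 2/(7/3) = 6/7.
So (o − 3)/(a − 1) = 6/7, i.e. (o − 3) = (6/7)·(a − 1).
Rewrite the budget in excess-of-subsistence terms: 2·(a − 1) + (7/3)·(o − 3) = 37 − 2·1 − (7/3)·3 = 28.
Substituting, 4·(a − 1) = 28, so a − 1 = 7 and a* = 8.
Then o − 3 = (6/7)·7 = 6, so o* = 9.

a* = 8, o* = 9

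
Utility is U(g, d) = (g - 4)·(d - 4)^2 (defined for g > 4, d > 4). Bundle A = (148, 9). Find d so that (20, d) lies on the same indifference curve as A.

d = 19

U(148, 9) = 3600.
Set U(20, d) = 3600 and solve.
With g = 20: (20 − 4) = 16, so (d − 4)^2 = 3600/16 = 225.
Taking the square root (with d > 4): d − 4 = 15, so d = 19.
Check: U(20, 19) = 3600.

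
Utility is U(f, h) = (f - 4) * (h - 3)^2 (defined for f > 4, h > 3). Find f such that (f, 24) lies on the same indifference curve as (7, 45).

f = 16

U(7, 45) = 5292.
Set U(f, 24) = 5292 and solve.
With h = 24: (24 − 3)^2 = 441, so (f − 4) = 5292/441 = 12.
So f = 4 + 12 = 16.
Check: U(16, 24) = 5292.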